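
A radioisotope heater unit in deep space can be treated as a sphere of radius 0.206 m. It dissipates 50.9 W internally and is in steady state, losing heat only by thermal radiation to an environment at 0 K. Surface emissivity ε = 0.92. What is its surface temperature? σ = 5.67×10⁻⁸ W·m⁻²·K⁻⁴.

T ≈ 207 K

Steady state: internal power = radiated power, P = εσA T⁴.
Radiating area A = 4πr² = 0.5333 m².
T⁴ = P/(εσA) = 50.9/(0.92·5.67×10⁻⁸·0.5333) = 1.830×10⁹ K⁴.
T = (1.830×10⁹)^(1/4).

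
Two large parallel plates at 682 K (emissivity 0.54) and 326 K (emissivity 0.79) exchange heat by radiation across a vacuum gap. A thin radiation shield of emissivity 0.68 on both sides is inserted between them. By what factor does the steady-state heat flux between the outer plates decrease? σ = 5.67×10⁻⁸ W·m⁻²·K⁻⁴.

Without shield: q₀ = σΔ(T⁴)/(1/ε₁+1/ε₂−1) with denominator 2.118.
With shield the two gaps are in series; the resistances add: (1/ε₁+1/ε_s−1)+(1/ε_s+1/ε₂−1) = 2.322+1.736 = 4.059.
Heat-flux ratio q₀/q = 4.059/2.118.

factor ≈ 1.92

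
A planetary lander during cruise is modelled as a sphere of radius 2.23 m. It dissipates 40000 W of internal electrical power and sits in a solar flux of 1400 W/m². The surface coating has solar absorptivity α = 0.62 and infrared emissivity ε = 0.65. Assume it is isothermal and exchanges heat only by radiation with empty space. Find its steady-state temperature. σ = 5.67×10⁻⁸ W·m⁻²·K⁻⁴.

T ≈ 391 K

At steady state, absorbed solar power + internal power = radiated power.
Absorbed: α·S·A_cross = 0.62·1400·15.62 = 13560 W (cross-section πr²).
Total input = 13560 + 40000 = 53560 W.
Radiated: εσ·A_surf·T⁴ with A_surf = 4πr² = 62.49 m².
T⁴ = 53560/(0.65·5.67×10⁻⁸·62.49) = 2.326×10¹⁰ K⁴.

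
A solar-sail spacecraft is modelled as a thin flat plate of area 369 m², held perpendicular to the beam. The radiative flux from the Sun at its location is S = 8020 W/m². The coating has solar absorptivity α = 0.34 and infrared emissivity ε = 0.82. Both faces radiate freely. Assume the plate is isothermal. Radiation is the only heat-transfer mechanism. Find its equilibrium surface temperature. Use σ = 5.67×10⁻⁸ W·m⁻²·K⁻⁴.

At equilibrium, absorbed power = emitted power.
Absorbing cross-section = A = 369.0 m²; emitting surface = 2A = 738.0 m² (ratio 2).
αS·A_cross = εσ·A_surf·T⁴  ⇒  T⁴ = αS/(ε·2σ).
T⁴ = 0.340·8020/(0.82·2·5.67×10⁻⁸) = 2.932×10¹⁰ K⁴.
T = (2.932×10¹⁰)^(1/4).

T ≈ 414 K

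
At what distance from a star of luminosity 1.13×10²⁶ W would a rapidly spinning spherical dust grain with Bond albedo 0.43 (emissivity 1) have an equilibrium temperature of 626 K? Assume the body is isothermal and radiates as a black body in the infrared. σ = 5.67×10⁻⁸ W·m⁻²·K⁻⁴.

d ≈ 1.21×10¹⁰ m

For an isothermal black-emitting sphere, (1−a)S·πr² = σ·4πr²·T⁴ ⇒ S = 4σT⁴/(1−a).
S = 4·5.67×10⁻⁸·(626)⁴/0.570 = 61100 W/m².
Flux falls as S = L/(4πd²), so d = √(L/(4πS)) = √(1.13×10²⁶/(4π·61100)).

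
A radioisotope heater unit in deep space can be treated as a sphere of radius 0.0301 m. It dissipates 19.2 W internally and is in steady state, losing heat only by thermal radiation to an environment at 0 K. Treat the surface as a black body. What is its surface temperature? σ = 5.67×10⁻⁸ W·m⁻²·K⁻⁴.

T ≈ 415 K

Steady state: internal power = radiated power, P = εσA T⁴.
Radiating area A = 4πr² = 0.01139 m².
T⁴ = P/(εσA) = 19.2/(1.0·5.67×10⁻⁸·0.01139) = 2.974×10¹⁰ K⁴.
T = (2.974×10¹⁰)^(1/4).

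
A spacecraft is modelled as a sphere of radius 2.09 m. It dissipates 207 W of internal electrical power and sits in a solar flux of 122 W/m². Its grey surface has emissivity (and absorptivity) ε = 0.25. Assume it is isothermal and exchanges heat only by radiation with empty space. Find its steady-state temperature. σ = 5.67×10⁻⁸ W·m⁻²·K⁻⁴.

T ≈ 168 K

At steady state, absorbed solar power + internal power = radiated power.
Absorbed: α·S·A_cross = 0.25·122·13.72 = 418.5 W (cross-section πr²).
Total input = 418.5 + 207 = 625.5 W.
Radiated: εσ·A_surf·T⁴ with A_surf = 4πr² = 54.89 m².
T⁴ = 625.5/(0.25·5.67×10⁻⁸·54.89) = 8.040×10⁸ K⁴.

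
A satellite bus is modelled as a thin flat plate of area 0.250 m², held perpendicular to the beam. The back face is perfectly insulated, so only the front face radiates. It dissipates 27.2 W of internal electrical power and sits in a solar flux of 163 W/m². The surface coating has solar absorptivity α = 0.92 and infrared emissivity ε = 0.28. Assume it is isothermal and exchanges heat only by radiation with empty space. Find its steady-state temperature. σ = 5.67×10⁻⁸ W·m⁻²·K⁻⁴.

T ≈ 357 K

At steady state, absorbed solar power + internal power = radiated power.
Absorbed: α·S·A_cross = 0.92·163·0.2500 = 37.49 W (cross-section A).
Total input = 37.49 + 27.2 = 64.69 W.
Radiated: εσ·A_surf·T⁴ with A_surf = A = 0.2500 m².
T⁴ = 64.69/(0.28·5.67×10⁻⁸·0.2500) = 1.630×10¹⁰ K⁴.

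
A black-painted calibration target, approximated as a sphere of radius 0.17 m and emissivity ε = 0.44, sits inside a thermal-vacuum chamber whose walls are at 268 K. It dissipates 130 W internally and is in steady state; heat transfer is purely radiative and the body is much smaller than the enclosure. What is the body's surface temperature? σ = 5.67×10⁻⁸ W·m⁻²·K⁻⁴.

For a small grey body in a large enclosure, net radiated power = εσA(T⁴ − T_w⁴).
Steady state: P = εσA(T⁴ − T_w⁴) with A = 4πr² = 0.3632 m².
T⁴ = P/(εσA) + T_w⁴ = 130/(0.44·5.67×10⁻⁸·0.3632) + (268)⁴
    = 1.435×10¹⁰ + 5.159×10⁹ = 1.951×10¹⁰ K⁴.

T ≈ 374 K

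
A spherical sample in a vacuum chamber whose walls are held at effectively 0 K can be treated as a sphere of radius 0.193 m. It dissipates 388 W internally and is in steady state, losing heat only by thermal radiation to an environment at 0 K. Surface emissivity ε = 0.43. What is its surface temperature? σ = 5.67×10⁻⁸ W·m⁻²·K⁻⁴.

Steady state: internal power = radiated power, P = εσA T⁴.
Radiating area A = 4πr² = 0.4681 m².
T⁴ = P/(εσA) = 388/(0.43·5.67×10⁻⁸·0.4681) = 3.400×10¹⁰ K⁴.
T = (3.400×10¹⁰)^(1/4).

T ≈ 429 K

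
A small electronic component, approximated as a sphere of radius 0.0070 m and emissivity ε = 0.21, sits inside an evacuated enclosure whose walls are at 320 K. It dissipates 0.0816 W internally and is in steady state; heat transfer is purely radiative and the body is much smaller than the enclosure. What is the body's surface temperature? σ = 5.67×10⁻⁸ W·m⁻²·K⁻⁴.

T ≈ 383 K

For a small grey body in a large enclosure, net radiated power = εσA(T⁴ − T_w⁴).
Steady state: P = εσA(T⁴ − T_w⁴) with A = 4πr² = 6.158×10⁻⁴ m².
T⁴ = P/(εσA) + T_w⁴ = 0.0816/(0.21·5.67×10⁻⁸·6.158×10⁻⁴) + (320)⁴
    = 1.113×10¹⁰ + 1.049×10¹⁰ = 2.162×10¹⁰ K⁴.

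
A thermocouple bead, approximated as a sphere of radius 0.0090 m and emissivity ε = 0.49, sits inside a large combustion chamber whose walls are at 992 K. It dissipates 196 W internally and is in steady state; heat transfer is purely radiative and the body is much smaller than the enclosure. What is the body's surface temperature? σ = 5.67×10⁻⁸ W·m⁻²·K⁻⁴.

T ≈ 1680 K

For a small grey body in a large enclosure, net radiated power = εσA(T⁴ − T_w⁴).
Steady state: P = εσA(T⁴ − T_w⁴) with A = 4πr² = 0.001018 m².
T⁴ = P/(εσA) + T_w⁴ = 196/(0.49·5.67×10⁻⁸·0.001018) + (992)⁴
    = 6.931×10¹² + 9.684×10¹¹ = 7.899×10¹² K⁴.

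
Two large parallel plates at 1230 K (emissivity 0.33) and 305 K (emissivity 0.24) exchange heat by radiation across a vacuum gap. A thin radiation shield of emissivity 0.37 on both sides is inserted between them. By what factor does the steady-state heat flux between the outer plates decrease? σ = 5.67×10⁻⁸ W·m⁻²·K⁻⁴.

Without shield: q₀ = σΔ(T⁴)/(1/ε₁+1/ε₂−1) with denominator 6.197.
With shield the two gaps are in series; the resistances add: (1/ε₁+1/ε_s−1)+(1/ε_s+1/ε₂−1) = 4.733+5.869 = 10.60.
Heat-flux ratio q₀/q = 10.60/6.197.

factor ≈ 1.71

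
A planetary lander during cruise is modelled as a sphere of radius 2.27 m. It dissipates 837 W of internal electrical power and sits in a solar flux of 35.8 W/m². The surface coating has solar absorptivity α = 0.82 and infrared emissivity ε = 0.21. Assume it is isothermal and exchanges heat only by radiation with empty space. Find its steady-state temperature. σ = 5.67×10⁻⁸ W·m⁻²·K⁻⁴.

T ≈ 203 K

At steady state, absorbed solar power + internal power = radiated power.
Absorbed: α·S·A_cross = 0.82·35.8·16.19 = 475.2 W (cross-section πr²).
Total input = 475.2 + 837 = 1312 W.
Radiated: εσ·A_surf·T⁴ with A_surf = 4πr² = 64.75 m².
T⁴ = 1312/(0.21·5.67×10⁻⁸·64.75) = 1.702×10⁹ K⁴.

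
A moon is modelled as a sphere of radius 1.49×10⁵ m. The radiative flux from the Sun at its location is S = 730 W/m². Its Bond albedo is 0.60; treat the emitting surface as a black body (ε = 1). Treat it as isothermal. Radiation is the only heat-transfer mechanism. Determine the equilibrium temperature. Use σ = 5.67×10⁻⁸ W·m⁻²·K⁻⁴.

At equilibrium, absorbed power = emitted power.
Absorbing cross-section = πr² = 6.975×10¹⁰ m²; emitting surface = 4πr² = 2.790×10¹¹ m² (ratio 4).
(1−a)S·A_cross = εσ·A_surf·T⁴  ⇒  T⁴ = (1−a)S/(4σ).
T⁴ = 0.400·730/(4·5.67×10⁻⁸) = 1.287×10⁹ K⁴.
T = (1.287×10⁹)^(1/4).

T ≈ 189 K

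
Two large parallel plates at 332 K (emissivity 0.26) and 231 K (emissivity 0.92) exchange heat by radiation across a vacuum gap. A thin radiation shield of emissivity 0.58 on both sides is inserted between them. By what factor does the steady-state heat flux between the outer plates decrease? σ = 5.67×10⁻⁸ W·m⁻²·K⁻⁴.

Without shield: q₀ = σΔ(T⁴)/(1/ε₁+1/ε₂−1) with denominator 3.933.
With shield the two gaps are in series; the resistances add: (1/ε₁+1/ε_s−1)+(1/ε_s+1/ε₂−1) = 4.570+1.811 = 6.381.
Heat-flux ratio q₀/q = 6.381/3.933.

factor ≈ 1.62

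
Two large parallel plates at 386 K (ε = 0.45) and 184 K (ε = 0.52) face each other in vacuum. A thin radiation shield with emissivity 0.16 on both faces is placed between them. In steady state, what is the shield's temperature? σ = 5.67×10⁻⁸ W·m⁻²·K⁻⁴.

In steady state the net flux on the hot side equals that on the cold side.
σ(T₁⁴−T_s⁴)/D₁ = σ(T_s⁴−T₂⁴)/D₂, with D₁ = 1/ε₁+1/ε_s−1 = 7.472, D₂ = 1/ε_s+1/ε₂−1 = 7.173.
Solve for T_s⁴: T_s⁴ = (D₂·T₁⁴ + D₁·T₂⁴)/(D₁+D₂) = 1.146×10¹⁰ K⁴.

T_s ≈ 327 K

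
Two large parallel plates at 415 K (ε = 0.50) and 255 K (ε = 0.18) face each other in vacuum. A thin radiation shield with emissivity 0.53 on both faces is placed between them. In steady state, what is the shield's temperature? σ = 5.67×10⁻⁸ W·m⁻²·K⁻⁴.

In steady state the net flux on the hot side equals that on the cold side.
σ(T₁⁴−T_s⁴)/D₁ = σ(T_s⁴−T₂⁴)/D₂, with D₁ = 1/ε₁+1/ε_s−1 = 2.887, D₂ = 1/ε_s+1/ε₂−1 = 6.442.
Solve for T_s⁴: T_s⁴ = (D₂·T₁⁴ + D₁·T₂⁴)/(D₁+D₂) = 2.179×10¹⁰ K⁴.

T_s ≈ 384 K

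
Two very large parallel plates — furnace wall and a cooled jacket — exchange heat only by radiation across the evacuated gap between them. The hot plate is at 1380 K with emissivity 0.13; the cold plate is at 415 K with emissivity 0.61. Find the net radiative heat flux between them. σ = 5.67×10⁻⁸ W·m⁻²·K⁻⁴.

For two infinite grey parallel plates, q = σ(T₁⁴ − T₂⁴)/(1/ε₁ + 1/ε₂ − 1).
T₁⁴ − T₂⁴ = 3.627×10¹² − 2.966×10¹⁰ = 3.597×10¹² K⁴.
1/ε₁ + 1/ε₂ − 1 = 7.692 + 1.639 − 1 = 8.332.
q = 5.67×10⁻⁸ × 3.597×10¹² / 8.332.

q ≈ 24500 W/m²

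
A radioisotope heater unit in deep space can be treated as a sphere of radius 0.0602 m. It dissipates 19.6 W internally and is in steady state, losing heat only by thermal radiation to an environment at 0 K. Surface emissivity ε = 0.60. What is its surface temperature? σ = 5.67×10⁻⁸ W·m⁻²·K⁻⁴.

T ≈ 335 K

Steady state: internal power = radiated power, P = εσA T⁴.
Radiating area A = 4πr² = 0.04554 m².
T⁴ = P/(εσA) = 19.6/(0.60·5.67×10⁻⁸·0.04554) = 1.265×10¹⁰ K⁴.
T = (1.265×10¹⁰)^(1/4).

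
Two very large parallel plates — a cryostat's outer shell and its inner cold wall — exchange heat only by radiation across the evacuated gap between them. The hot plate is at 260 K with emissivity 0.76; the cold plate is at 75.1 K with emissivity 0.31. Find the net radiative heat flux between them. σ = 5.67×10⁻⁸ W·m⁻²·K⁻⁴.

For two infinite grey parallel plates, q = σ(T₁⁴ − T₂⁴)/(1/ε₁ + 1/ε₂ − 1).
T₁⁴ − T₂⁴ = 4.570×10⁹ − 3.181×10⁷ = 4.538×10⁹ K⁴.
1/ε₁ + 1/ε₂ − 1 = 1.316 + 3.226 − 1 = 3.542.
q = 5.67×10⁻⁸ × 4.538×10⁹ / 3.542.

q ≈ 72.7 W/m²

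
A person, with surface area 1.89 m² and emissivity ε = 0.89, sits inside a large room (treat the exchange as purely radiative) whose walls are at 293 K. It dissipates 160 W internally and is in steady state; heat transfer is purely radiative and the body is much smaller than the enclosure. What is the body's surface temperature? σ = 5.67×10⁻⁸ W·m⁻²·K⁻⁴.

T ≈ 308 K

For a small grey body in a large enclosure, net radiated power = εσA(T⁴ − T_w⁴).
Steady state: P = εσA(T⁴ − T_w⁴) with A = 1.89 m².
T⁴ = P/(εσA) + T_w⁴ = 160/(0.89·5.67×10⁻⁸·1.890) + (293)⁴
    = 1.678×10⁹ + 7.370×10⁹ = 9.048×10⁹ K⁴.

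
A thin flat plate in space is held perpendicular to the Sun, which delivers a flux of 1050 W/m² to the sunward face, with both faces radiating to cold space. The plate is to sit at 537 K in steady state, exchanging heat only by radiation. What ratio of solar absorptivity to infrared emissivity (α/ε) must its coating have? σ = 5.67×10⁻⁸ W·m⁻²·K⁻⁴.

α/ε ≈ 8.98

Balance: αS·A = εσ·2A·T⁴ ⇒ α/ε = 2σT⁴/S.
α/ε = 2·5.67×10⁻⁸·(537)⁴/1050 = 2·5.67×10⁻⁸·8.316×10¹⁰/1050.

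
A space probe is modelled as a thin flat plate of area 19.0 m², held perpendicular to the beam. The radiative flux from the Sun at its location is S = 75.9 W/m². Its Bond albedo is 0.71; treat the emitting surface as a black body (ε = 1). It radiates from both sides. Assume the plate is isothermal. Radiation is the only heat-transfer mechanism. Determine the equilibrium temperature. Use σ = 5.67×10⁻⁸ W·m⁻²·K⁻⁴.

At equilibrium, absorbed power = emitted power.
Absorbing cross-section = A = 19.00 m²; emitting surface = 2A = 38.00 m² (ratio 2).
(1−a)S·A_cross = εσ·A_surf·T⁴  ⇒  T⁴ = (1−a)S/(2σ).
T⁴ = 0.290·75.9/(2·5.67×10⁻⁸) = 1.941×10⁸ K⁴.
T = (1.941×10⁸)^(1/4).

T ≈ 118 K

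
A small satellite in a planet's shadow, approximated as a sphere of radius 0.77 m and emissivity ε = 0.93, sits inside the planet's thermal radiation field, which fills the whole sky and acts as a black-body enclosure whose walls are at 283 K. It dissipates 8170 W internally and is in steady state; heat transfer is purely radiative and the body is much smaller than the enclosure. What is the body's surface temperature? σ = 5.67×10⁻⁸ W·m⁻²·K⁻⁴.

T ≈ 406 K

For a small grey body in a large enclosure, net radiated power = εσA(T⁴ − T_w⁴).
Steady state: P = εσA(T⁴ − T_w⁴) with A = 4πr² = 7.451 m².
T⁴ = P/(εσA) + T_w⁴ = 8170/(0.93·5.67×10⁻⁸·7.451) + (283)⁴
    = 2.080×10¹⁰ + 6.414×10⁹ = 2.721×10¹⁰ K⁴.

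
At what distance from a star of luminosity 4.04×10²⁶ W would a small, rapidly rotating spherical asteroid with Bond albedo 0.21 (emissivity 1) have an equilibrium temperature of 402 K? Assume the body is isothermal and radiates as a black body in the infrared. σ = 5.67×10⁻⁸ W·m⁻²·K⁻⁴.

For an isothermal black-emitting sphere, (1−a)S·πr² = σ·4πr²·T⁴ ⇒ S = 4σT⁴/(1−a).
S = 4·5.67×10⁻⁸·(402)⁴/0.790 = 7498 W/m².
Flux falls as S = L/(4πd²), so d = √(L/(4πS)) = √(4.04×10²⁶/(4π·7498)).

d ≈ 6.55×10¹⁰ m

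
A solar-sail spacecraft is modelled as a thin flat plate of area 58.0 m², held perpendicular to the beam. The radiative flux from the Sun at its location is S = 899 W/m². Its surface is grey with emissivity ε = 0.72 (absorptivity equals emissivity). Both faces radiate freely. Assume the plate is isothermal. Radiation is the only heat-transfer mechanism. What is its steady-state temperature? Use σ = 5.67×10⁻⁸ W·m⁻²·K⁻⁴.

At equilibrium, absorbed power = emitted power.
Absorbing cross-section = A = 58.00 m²; emitting surface = 2A = 116.0 m² (ratio 2).
εS·A_cross = εσ·A_surf·T⁴  ⇒  T⁴ = S/(2σ)   (ε cancels).
T⁴ = 899/(2·5.67×10⁻⁸) = 7.928×10⁹ K⁴.
T = (7.928×10⁹)^(1/4).

T ≈ 298 K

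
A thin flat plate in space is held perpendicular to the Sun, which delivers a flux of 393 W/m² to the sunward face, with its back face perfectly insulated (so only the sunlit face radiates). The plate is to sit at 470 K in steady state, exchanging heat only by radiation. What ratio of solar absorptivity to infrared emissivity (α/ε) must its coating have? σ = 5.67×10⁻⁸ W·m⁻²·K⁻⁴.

α/ε ≈ 7.04

Balance: αS·A = εσ·1A·T⁴ ⇒ α/ε = σT⁴/S.
α/ε = 5.67×10⁻⁸·(470)⁴/393 = 5.67×10⁻⁸·4.880×10¹⁰/393.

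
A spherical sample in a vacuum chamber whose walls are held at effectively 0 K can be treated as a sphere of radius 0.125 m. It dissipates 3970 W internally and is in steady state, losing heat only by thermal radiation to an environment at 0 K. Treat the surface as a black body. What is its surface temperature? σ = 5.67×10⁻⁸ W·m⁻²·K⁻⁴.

Steady state: internal power = radiated power, P = εσA T⁴.
Radiating area A = 4πr² = 0.1963 m².
T⁴ = P/(εσA) = 3970/(1.0·5.67×10⁻⁸·0.1963) = 3.566×10¹¹ K⁴.
T = (3.566×10¹¹)^(1/4).

T ≈ 773 K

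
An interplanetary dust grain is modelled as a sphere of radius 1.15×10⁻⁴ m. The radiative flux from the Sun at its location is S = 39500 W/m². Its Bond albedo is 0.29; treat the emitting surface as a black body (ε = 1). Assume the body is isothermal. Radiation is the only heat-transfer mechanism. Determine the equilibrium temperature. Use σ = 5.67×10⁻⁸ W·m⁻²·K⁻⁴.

At equilibrium, absorbed power = emitted power.
Absorbing cross-section = πr² = 4.155×10⁻⁸ m²; emitting surface = 4πr² = 1.662×10⁻⁷ m² (ratio 4).
(1−a)S·A_cross = εσ·A_surf·T⁴  ⇒  T⁴ = (1−a)S/(4σ).
T⁴ = 0.710·39500/(4·5.67×10⁻⁸) = 1.237×10¹¹ K⁴.
T = (1.237×10¹¹)^(1/4).

T ≈ 593 K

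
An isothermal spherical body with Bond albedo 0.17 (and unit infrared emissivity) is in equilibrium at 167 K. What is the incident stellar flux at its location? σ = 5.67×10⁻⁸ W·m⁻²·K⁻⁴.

S ≈ 213 W/m²

(1−a)S·πr² = σ·4πr²·T⁴ ⇒ S = 4σT⁴/(1−a).
S = 4·5.67×10⁻⁸·7.778×10⁸/0.830.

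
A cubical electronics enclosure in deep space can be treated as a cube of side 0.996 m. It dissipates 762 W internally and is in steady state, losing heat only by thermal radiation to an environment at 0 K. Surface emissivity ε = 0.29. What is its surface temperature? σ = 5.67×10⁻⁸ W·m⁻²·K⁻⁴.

T ≈ 297 K

Steady state: internal power = radiated power, P = εσA T⁴.
Radiating area A = 6L² = 5.952 m².
T⁴ = P/(εσA) = 762/(0.29·5.67×10⁻⁸·5.952) = 7.786×10⁹ K⁴.
T = (7.786×10⁹)^(1/4).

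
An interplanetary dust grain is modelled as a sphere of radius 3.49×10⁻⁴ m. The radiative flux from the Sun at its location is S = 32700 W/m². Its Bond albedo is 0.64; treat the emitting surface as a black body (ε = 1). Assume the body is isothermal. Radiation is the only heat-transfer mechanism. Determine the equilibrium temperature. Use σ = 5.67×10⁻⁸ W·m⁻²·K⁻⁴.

At equilibrium, absorbed power = emitted power.
Absorbing cross-section = πr² = 3.826×10⁻⁷ m²; emitting surface = 4πr² = 1.531×10⁻⁶ m² (ratio 4).
(1−a)S·A_cross = εσ·A_surf·T⁴  ⇒  T⁴ = (1−a)S/(4σ).
T⁴ = 0.360·32700/(4·5.67×10⁻⁸) = 5.190×10¹⁰ K⁴.
T = (5.190×10¹⁰)^(1/4).

T ≈ 477 K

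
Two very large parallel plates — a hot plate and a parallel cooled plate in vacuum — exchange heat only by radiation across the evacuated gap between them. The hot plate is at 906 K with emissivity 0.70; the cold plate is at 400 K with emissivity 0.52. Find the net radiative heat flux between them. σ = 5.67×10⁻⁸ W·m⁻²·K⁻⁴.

q ≈ 15600 W/m²

For two infinite grey parallel plates, q = σ(T₁⁴ − T₂⁴)/(1/ε₁ + 1/ε₂ − 1).
T₁⁴ − T₂⁴ = 6.738×10¹¹ − 2.560×10¹⁰ = 6.482×10¹¹ K⁴.
1/ε₁ + 1/ε₂ − 1 = 1.429 + 1.923 − 1 = 2.352.
q = 5.67×10⁻⁸ × 6.482×10¹¹ / 2.352.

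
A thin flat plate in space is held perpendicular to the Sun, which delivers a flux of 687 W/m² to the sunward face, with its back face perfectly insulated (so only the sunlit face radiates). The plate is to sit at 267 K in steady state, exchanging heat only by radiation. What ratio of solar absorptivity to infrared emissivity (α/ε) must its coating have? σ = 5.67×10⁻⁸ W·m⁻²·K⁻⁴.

Balance: αS·A = εσ·1A·T⁴ ⇒ α/ε = σT⁴/S.
α/ε = 5.67×10⁻⁸·(267)⁴/687 = 5.67×10⁻⁸·5.082×10⁹/687.

α/ε ≈ 0.419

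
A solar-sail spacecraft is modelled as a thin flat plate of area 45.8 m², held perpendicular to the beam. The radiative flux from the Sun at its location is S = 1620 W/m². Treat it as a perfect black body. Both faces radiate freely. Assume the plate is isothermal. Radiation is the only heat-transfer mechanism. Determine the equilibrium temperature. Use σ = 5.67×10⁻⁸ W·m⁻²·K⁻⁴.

At equilibrium, absorbed power = emitted power.
Absorbing cross-section = A = 45.80 m²; emitting surface = 2A = 91.60 m² (ratio 2).
S·A_cross = εσ·A_surf·T⁴  ⇒  T⁴ = S/(2σ).
T⁴ = 1.00·1620/(2·5.67×10⁻⁸) = 1.429×10¹⁰ K⁴.
T = (1.429×10¹⁰)^(1/4).

T ≈ 346 K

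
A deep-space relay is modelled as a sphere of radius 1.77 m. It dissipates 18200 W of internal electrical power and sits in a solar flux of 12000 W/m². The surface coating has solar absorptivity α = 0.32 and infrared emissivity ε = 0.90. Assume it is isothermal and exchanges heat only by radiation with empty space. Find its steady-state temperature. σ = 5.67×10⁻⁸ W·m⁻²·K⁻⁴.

At steady state, absorbed solar power + internal power = radiated power.
Absorbed: α·S·A_cross = 0.32·12000·9.842 = 37790 W (cross-section πr²).
Total input = 37790 + 18200 = 55990 W.
Radiated: εσ·A_surf·T⁴ with A_surf = 4πr² = 39.37 m².
T⁴ = 55990/(0.90·5.67×10⁻⁸·39.37) = 2.787×10¹⁰ K⁴.

T ≈ 409 K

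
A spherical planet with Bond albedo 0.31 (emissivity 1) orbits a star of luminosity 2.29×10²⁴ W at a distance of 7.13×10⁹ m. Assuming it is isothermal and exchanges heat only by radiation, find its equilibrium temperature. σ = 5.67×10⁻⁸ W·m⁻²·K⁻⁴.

First find the stellar flux at distance d: S = L/(4πd²) = 2.29×10²⁴/(4π·(7.13×10⁹)²) = 3585 W/m².
For an isothermal sphere, absorbed (1−a)S·πr² = emitted σ·4πr²·T⁴, so T⁴ = (1−a)S/(4σ).
T⁴ = 0.690·3585/(4·5.67×10⁻⁸) = 1.091×10¹⁰ K⁴.

T ≈ 323 K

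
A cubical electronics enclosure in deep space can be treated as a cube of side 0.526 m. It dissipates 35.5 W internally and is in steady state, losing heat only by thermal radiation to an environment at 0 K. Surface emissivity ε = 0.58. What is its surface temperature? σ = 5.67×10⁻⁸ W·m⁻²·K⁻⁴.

T ≈ 160 K

Steady state: internal power = radiated power, P = εσA T⁴.
Radiating area A = 6L² = 1.660 m².
T⁴ = P/(εσA) = 35.5/(0.58·5.67×10⁻⁸·1.660) = 6.503×10⁸ K⁴.
T = (6.503×10⁸)^(1/4).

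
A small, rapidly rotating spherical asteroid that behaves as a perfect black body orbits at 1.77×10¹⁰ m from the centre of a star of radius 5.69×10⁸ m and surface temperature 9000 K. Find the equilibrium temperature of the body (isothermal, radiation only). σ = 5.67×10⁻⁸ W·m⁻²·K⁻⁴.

The star's surface emits σT_*⁴; at distance d the flux is S = σT_*⁴(R_*/d)².
S = 5.67×10⁻⁸·(9000)⁴·(5.69×10⁸/1.77×10¹⁰)² = 3.844×10⁵ W/m².
For an isothermal sphere T⁴ = (1−a)S/(4σ) = 1.695×10¹² K⁴.

T ≈ 1140 K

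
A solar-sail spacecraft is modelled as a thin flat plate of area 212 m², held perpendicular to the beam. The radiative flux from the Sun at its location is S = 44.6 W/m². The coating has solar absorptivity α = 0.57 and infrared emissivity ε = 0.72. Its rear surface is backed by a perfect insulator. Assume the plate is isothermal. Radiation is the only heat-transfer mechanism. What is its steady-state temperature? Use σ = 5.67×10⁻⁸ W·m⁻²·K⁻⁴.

At equilibrium, absorbed power = emitted power.
Absorbing cross-section = A = 212.0 m²; emitting surface = A = 212.0 m² (ratio 1).
αS·A_cross = εσ·A_surf·T⁴  ⇒  T⁴ = αS/(ε·1σ).
T⁴ = 0.570·44.6/(0.72·1·5.67×10⁻⁸) = 6.227×10⁸ K⁴.
T = (6.227×10⁸)^(1/4).

T ≈ 158 K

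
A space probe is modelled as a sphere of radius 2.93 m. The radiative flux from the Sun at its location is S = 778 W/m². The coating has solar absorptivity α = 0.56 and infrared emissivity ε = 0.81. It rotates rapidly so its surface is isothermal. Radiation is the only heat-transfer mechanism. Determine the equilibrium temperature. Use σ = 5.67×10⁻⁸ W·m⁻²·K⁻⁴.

At equilibrium, absorbed power = emitted power.
Absorbing cross-section = πr² = 26.97 m²; emitting surface = 4πr² = 107.9 m² (ratio 4).
αS·A_cross = εσ·A_surf·T⁴  ⇒  T⁴ = αS/(ε·4σ).
T⁴ = 0.560·778/(0.81·4·5.67×10⁻⁸) = 2.372×10⁹ K⁴.
T = (2.372×10⁹)^(1/4).

T ≈ 221 K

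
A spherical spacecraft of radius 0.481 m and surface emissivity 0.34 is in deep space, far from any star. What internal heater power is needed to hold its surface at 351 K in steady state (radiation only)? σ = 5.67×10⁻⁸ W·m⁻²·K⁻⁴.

P = εσ·4πr²·T⁴.
4πr² = 2.907 m²; T⁴ = 1.518×10¹⁰ K⁴.
P = 0.34·5.67×10⁻⁸·2.907·1.518×10¹⁰.

P ≈ 851 W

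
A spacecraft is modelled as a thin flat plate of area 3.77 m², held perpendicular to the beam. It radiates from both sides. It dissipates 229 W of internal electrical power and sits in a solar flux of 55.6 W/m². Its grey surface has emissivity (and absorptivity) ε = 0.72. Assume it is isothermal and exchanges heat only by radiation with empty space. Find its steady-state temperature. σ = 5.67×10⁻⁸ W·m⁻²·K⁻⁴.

T ≈ 187 K

At steady state, absorbed solar power + internal power = radiated power.
Absorbed: α·S·A_cross = 0.72·55.6·3.770 = 150.9 W (cross-section A).
Total input = 150.9 + 229 = 379.9 W.
Radiated: εσ·A_surf·T⁴ with A_surf = 2A = 7.540 m².
T⁴ = 379.9/(0.72·5.67×10⁻⁸·7.540) = 1.234×10⁹ K⁴.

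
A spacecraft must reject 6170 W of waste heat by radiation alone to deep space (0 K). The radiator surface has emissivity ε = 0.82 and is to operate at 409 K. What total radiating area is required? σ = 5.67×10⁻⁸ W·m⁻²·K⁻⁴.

A ≈ 4.74 m²

P = εσA T⁴ ⇒ A = P/(εσT⁴).
T⁴ = 2.798×10¹⁰ K⁴.
A = 6170/(0.82 × 5.67×10⁻⁸ × 2.798×10¹⁰).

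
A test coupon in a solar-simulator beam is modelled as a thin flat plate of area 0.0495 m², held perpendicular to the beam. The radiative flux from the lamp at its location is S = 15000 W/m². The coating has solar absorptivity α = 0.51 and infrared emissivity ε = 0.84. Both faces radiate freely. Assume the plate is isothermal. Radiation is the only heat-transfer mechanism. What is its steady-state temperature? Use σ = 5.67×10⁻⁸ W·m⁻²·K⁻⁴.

At equilibrium, absorbed power = emitted power.
Absorbing cross-section = A = 0.04950 m²; emitting surface = 2A = 0.09900 m² (ratio 2).
αS·A_cross = εσ·A_surf·T⁴  ⇒  T⁴ = αS/(ε·2σ).
T⁴ = 0.510·15000/(0.84·2·5.67×10⁻⁸) = 8.031×10¹⁰ K⁴.
T = (8.031×10¹⁰)^(1/4).

T ≈ 532 K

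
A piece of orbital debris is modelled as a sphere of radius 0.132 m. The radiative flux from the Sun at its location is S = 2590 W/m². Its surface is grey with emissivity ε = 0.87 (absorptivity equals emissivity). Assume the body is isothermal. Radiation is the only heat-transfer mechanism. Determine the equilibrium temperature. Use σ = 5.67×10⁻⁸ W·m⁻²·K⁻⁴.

At equilibrium, absorbed power = emitted power.
Absorbing cross-section = πr² = 0.05474 m²; emitting surface = 4πr² = 0.2190 m² (ratio 4).
εS·A_cross = εσ·A_surf·T⁴  ⇒  T⁴ = S/(4σ)   (ε cancels).
T⁴ = 2590/(4·5.67×10⁻⁸) = 1.142×10¹⁰ K⁴.
T = (1.142×10¹⁰)^(1/4).

T ≈ 327 K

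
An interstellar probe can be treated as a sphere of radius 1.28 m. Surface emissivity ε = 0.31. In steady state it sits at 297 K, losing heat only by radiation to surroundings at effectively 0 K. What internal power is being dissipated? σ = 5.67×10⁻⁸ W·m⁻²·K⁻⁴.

P ≈ 2820 W

Steady state: P = εσA T⁴.
A = 4πr² = 20.59 m²; T⁴ = (297)⁴ = 7.781×10⁹ K⁴.
P = 0.31 × 5.67×10⁻⁸ × 20.59 × 7.781×10⁹.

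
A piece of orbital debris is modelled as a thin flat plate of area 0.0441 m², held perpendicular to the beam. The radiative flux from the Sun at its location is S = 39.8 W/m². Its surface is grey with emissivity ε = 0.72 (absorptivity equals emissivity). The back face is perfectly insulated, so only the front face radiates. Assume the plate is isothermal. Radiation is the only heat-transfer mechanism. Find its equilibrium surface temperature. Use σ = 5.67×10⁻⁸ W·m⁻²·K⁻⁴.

T ≈ 163 K

At equilibrium, absorbed power = emitted power.
Absorbing cross-section = A = 0.04410 m²; emitting surface = A = 0.04410 m² (ratio 1).
εS·A_cross = εσ·A_surf·T⁴  ⇒  T⁴ = S/(1σ)   (ε cancels).
T⁴ = 39.8/(1·5.67×10⁻⁸) = 7.019×10⁸ K⁴.
T = (7.019×10⁸)^(1/4).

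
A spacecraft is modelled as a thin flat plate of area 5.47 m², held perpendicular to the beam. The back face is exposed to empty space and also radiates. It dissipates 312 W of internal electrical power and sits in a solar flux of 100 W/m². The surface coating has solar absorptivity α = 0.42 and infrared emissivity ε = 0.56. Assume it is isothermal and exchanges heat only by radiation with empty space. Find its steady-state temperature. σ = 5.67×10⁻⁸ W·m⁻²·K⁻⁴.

At steady state, absorbed solar power + internal power = radiated power.
Absorbed: α·S·A_cross = 0.42·100·5.470 = 229.7 W (cross-section A).
Total input = 229.7 + 312 = 541.7 W.
Radiated: εσ·A_surf·T⁴ with A_surf = 2A = 10.94 m².
T⁴ = 541.7/(0.56·5.67×10⁻⁸·10.94) = 1.560×10⁹ K⁴.

T ≈ 199 K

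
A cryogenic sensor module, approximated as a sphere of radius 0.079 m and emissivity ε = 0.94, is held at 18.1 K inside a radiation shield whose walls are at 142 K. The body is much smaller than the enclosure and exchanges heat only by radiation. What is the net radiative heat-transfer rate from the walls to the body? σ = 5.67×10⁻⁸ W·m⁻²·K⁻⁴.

P_net ≈ 1.70 W

For a small grey body in a large enclosure: P_net = εσA(T_body⁴ − T_wall⁴).
A = 4πr² = 0.07843 m²; T_body⁴ − T_wall⁴ = 1.073×10⁵ − 4.066×10⁸ = -4.065×10⁸ K⁴.
|P_net| = 0.94·5.67×10⁻⁸·0.07843·4.065×10⁸.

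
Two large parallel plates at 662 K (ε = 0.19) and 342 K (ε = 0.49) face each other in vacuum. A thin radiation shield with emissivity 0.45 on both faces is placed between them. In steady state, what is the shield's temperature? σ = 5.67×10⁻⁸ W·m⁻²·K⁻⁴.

T_s ≈ 520 K

In steady state the net flux on the hot side equals that on the cold side.
σ(T₁⁴−T_s⁴)/D₁ = σ(T_s⁴−T₂⁴)/D₂, with D₁ = 1/ε₁+1/ε_s−1 = 6.485, D₂ = 1/ε_s+1/ε₂−1 = 3.263.
Solve for T_s⁴: T_s⁴ = (D₂·T₁⁴ + D₁·T₂⁴)/(D₁+D₂) = 7.339×10¹⁰ K⁴.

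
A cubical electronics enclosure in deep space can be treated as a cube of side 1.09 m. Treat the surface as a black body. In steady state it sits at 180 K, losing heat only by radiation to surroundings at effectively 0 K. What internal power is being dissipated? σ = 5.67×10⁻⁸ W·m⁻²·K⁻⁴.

Steady state: P = εσA T⁴.
A = 6L² = 7.129 m²; T⁴ = (180)⁴ = 1.050×10⁹ K⁴.
P = 1.0 × 5.67×10⁻⁸ × 7.129 × 1.050×10⁹.

P ≈ 424 W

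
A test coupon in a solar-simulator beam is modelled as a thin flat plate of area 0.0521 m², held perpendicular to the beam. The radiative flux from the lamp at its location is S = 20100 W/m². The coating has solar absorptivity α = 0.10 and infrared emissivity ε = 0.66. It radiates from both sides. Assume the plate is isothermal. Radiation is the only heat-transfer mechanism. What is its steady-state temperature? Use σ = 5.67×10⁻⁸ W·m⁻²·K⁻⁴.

T ≈ 405 K

At equilibrium, absorbed power = emitted power.
Absorbing cross-section = A = 0.05210 m²; emitting surface = 2A = 0.1042 m² (ratio 2).
αS·A_cross = εσ·A_surf·T⁴  ⇒  T⁴ = αS/(ε·2σ).
T⁴ = 0.100·20100/(0.66·2·5.67×10⁻⁸) = 2.686×10¹⁰ K⁴.
T = (2.686×10¹⁰)^(1/4).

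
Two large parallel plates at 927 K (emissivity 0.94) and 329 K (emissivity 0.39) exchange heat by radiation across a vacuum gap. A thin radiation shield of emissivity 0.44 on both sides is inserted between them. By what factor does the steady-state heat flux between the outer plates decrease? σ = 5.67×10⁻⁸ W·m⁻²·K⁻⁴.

factor ≈ 2.35

Without shield: q₀ = σΔ(T⁴)/(1/ε₁+1/ε₂−1) with denominator 2.628.
With shield the two gaps are in series; the resistances add: (1/ε₁+1/ε_s−1)+(1/ε_s+1/ε₂−1) = 2.337+3.837 = 6.173.
Heat-flux ratio q₀/q = 6.173/2.628.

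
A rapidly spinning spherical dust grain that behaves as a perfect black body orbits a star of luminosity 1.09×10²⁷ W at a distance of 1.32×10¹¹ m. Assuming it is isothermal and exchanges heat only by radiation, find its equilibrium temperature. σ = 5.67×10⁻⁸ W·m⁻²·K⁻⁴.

T ≈ 385 K

First find the stellar flux at distance d: S = L/(4πd²) = 1.09×10²⁷/(4π·(1.32×10¹¹)²) = 4978 W/m².
For an isothermal sphere, absorbed (1−a)S·πr² = emitted σ·4πr²·T⁴, so T⁴ = (1−a)S/(4σ).
T⁴ = 1.00·4978/(4·5.67×10⁻⁸) = 2.195×10¹⁰ K⁴.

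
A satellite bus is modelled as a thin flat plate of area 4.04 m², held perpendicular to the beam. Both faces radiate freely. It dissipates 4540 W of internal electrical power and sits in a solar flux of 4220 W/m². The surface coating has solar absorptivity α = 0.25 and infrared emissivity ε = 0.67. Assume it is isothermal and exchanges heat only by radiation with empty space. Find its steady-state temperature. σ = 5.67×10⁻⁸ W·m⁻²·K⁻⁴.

T ≈ 412 K

At steady state, absorbed solar power + internal power = radiated power.
Absorbed: α·S·A_cross = 0.25·4220·4.040 = 4262 W (cross-section A).
Total input = 4262 + 4540 = 8802 W.
Radiated: εσ·A_surf·T⁴ with A_surf = 2A = 8.080 m².
T⁴ = 8802/(0.67·5.67×10⁻⁸·8.080) = 2.868×10¹⁰ K⁴.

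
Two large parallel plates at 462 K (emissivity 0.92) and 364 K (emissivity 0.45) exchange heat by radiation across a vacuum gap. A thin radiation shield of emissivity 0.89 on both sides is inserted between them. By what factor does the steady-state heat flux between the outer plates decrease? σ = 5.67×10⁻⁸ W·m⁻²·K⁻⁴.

factor ≈ 1.54

Without shield: q₀ = σΔ(T⁴)/(1/ε₁+1/ε₂−1) with denominator 2.309.
With shield the two gaps are in series; the resistances add: (1/ε₁+1/ε_s−1)+(1/ε_s+1/ε₂−1) = 1.211+2.346 = 3.556.
Heat-flux ratio q₀/q = 3.556/2.309.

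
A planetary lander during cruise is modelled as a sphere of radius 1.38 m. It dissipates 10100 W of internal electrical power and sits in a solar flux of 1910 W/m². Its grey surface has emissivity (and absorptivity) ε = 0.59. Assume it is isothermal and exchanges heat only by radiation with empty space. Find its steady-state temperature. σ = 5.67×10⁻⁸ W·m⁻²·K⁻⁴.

T ≈ 381 K

At steady state, absorbed solar power + internal power = radiated power.
Absorbed: α·S·A_cross = 0.59·1910·5.983 = 6742 W (cross-section πr²).
Total input = 6742 + 10100 = 16840 W.
Radiated: εσ·A_surf·T⁴ with A_surf = 4πr² = 23.93 m².
T⁴ = 16840/(0.59·5.67×10⁻⁸·23.93) = 2.104×10¹⁰ K⁴.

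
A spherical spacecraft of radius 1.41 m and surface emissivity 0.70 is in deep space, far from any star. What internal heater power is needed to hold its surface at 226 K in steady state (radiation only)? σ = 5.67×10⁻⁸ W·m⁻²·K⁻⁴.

P = εσ·4πr²·T⁴.
4πr² = 24.98 m²; T⁴ = 2.609×10⁹ K⁴.
P = 0.70·5.67×10⁻⁸·24.98·2.609×10⁹.

P ≈ 2590 W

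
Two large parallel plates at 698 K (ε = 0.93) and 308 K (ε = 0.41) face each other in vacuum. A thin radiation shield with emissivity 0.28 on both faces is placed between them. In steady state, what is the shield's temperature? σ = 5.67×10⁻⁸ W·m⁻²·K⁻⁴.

In steady state the net flux on the hot side equals that on the cold side.
σ(T₁⁴−T_s⁴)/D₁ = σ(T_s⁴−T₂⁴)/D₂, with D₁ = 1/ε₁+1/ε_s−1 = 3.647, D₂ = 1/ε_s+1/ε₂−1 = 5.010.
Solve for T_s⁴: T_s⁴ = (D₂·T₁⁴ + D₁·T₂⁴)/(D₁+D₂) = 1.412×10¹¹ K⁴.

T_s ≈ 613 K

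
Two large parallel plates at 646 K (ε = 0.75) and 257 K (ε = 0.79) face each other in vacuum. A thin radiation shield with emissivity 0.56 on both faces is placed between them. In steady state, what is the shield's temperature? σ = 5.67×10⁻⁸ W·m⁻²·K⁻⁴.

T_s ≈ 544 K

In steady state the net flux on the hot side equals that on the cold side.
σ(T₁⁴−T_s⁴)/D₁ = σ(T_s⁴−T₂⁴)/D₂, with D₁ = 1/ε₁+1/ε_s−1 = 2.119, D₂ = 1/ε_s+1/ε₂−1 = 2.052.
Solve for T_s⁴: T_s⁴ = (D₂·T₁⁴ + D₁·T₂⁴)/(D₁+D₂) = 8.788×10¹⁰ K⁴.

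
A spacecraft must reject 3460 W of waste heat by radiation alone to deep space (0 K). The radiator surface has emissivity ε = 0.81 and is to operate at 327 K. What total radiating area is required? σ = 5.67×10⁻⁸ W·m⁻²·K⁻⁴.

P = εσA T⁴ ⇒ A = P/(εσT⁴).
T⁴ = 1.143×10¹⁰ K⁴.
A = 3460/(0.81 × 5.67×10⁻⁸ × 1.143×10¹⁰).

A ≈ 6.59 m²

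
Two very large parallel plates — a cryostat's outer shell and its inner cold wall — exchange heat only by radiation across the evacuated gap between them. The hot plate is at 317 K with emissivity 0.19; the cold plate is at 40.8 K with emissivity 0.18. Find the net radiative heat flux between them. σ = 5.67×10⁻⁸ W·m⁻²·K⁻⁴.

For two infinite grey parallel plates, q = σ(T₁⁴ − T₂⁴)/(1/ε₁ + 1/ε₂ − 1).
T₁⁴ − T₂⁴ = 1.010×10¹⁰ − 2.771×10⁶ = 1.010×10¹⁰ K⁴.
1/ε₁ + 1/ε₂ − 1 = 5.263 + 5.556 − 1 = 9.819.
q = 5.67×10⁻⁸ × 1.010×10¹⁰ / 9.819.

q ≈ 58.3 W/m²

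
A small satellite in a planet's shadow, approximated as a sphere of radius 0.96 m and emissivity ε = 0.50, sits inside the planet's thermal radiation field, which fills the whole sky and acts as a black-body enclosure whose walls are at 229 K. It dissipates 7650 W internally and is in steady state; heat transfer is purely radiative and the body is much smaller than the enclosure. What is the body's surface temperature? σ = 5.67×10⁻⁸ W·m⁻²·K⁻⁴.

T ≈ 402 K

For a small grey body in a large enclosure, net radiated power = εσA(T⁴ − T_w⁴).
Steady state: P = εσA(T⁴ − T_w⁴) with A = 4πr² = 11.58 m².
T⁴ = P/(εσA) + T_w⁴ = 7650/(0.50·5.67×10⁻⁸·11.58) + (229)⁴
    = 2.330×10¹⁰ + 2.750×10⁹ = 2.605×10¹⁰ K⁴.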